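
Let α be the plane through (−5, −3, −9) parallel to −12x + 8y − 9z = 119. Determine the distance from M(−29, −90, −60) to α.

3

Parallel planes share the normal n = (−12, 8, −9); since (−5, −3, −9) lies on the plane, its equation is −12x + 8y − 9z = 117.
n = (−12, 8, −9); n·P − 117 = 51; |n| = 17; distance = 51/17 = 3.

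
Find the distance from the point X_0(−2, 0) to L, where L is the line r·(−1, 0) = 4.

The normal to the line is n = (−1, 0) with |n| = 1.
|n·X_0 − 4| = |2 − 4| = 2, so the distance is 2/1 = 2.

2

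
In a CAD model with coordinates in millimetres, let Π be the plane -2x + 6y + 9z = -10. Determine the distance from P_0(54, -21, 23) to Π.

17/11

Normal vector n = (-2, 6, 9), and n·(54, -21, 23) - (-10) = -17.
|n| = √(4 + 36 + 81) = 11, so the distance is |-17|/11 = 17/11.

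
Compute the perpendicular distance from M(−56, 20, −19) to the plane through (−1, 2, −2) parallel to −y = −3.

Parallel planes share the normal n = (0, −1, 0); since (−1, 2, −2) lies on the plane, its equation is −y = -2.
n = (0, −1, 0); n·P − (-2) = -18; |n| = 1; distance = 18/1 = 18.

18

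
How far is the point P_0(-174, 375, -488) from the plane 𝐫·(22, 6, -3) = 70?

Normal vector n = (22, 6, -3), and n·(-174, 375, -488) - 70 = -184.
|n| = √(484 + 36 + 9) = 23, so the distance is |-184|/23 = 8.

8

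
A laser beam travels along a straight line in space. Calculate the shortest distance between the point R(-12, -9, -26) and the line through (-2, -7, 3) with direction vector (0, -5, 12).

Direction vector d = (0, -5, 12).
AP = (-10, -2, -29); AP·d = -338, |AP|² = 945, |d|² = 169.
distance² = |AP|² − (AP·d)²/|d|² = 945 − 114244/169 = 269, so the distance is √269.

√269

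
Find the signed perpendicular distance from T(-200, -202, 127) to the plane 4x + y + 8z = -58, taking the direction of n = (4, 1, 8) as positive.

8

n·T − (-58) = 72.
|n| = 9, so the signed distance is 72/9 = 8.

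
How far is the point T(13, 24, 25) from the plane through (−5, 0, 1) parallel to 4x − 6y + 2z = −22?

12/√14

Parallel planes share the normal n = (4, −6, 2); since (−5, 0, 1) lies on the plane, its equation is 4x − 6y + 2z = -18.
Then n·(13, 24, 25) − (−18) = −24.
|n| = √(16 + 36 + 4) = 2√14, so the distance is |-24|/(2√14) = 12/√14.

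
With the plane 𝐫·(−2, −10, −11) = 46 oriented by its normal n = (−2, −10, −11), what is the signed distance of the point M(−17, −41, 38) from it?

-4/3

n·M − 46 = -20.
|n| = 15, so the signed distance is -20/15 = -4/3.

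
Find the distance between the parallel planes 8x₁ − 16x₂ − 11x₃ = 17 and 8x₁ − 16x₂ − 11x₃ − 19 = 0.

With common normal n = (8, −16, −11) (|n| = 21), the distance is |17 − 19|/|n| = 2/21.

2/21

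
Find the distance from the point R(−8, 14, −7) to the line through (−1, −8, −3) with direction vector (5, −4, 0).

6√5

Direction vector d = (5, −4, 0).
AP = (−7, 22, −4); AP·d = -123, |AP|² = 549, |d|² = 41.
distance² = |AP|² − (AP·d)²/|d|² = 549 − 15129/41 = 180, so the distance is 6√5.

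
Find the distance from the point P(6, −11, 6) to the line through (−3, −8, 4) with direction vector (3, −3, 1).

Direction vector d = (3, −3, 1).
AP = (9, −3, 2), and AP × d = (3, −3, −18).
|AP × d|² = 342 and |d|² = 19, so the distance is √(342/19) = √18 = 3√2.

3√2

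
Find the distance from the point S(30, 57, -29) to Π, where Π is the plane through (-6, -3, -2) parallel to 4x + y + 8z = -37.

Parallel planes share the normal n = (4, 1, 8); since (-6, -3, -2) lies on the plane, its equation is 4x + y + 8z = -43.
d = |4·30 + 1·57 + 8·(-29) − (-43)| / √(16 + 1 + 64) = |-12| / 9 = 4/3.

4/3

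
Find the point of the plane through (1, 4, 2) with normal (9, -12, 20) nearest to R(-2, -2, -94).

The perpendicular from R has direction n = (9, -12, 20): r = (-2, -2, -94) + μ(9, -12, 20).
Substitute into the plane: n·(R + μn) = 1 gives -1874 + 625μ = 1, so μ = 3.
Foot = (-2, -2, -94) + 3·(9, -12, 20) = (25, -38, -34).

(25, -38, -34)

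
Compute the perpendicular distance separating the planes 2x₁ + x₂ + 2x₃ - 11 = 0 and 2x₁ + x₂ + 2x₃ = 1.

10/3

With common normal n = (2, 1, 2) (|n| = 3), the distance is |11 − 1|/|n| = 10/3.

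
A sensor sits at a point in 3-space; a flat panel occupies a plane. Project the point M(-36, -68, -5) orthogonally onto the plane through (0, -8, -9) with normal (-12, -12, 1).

n = (-12, -12, 1), |n|² = 289, and n·M − 87 = 1156.
t = 1156/289 = 4, so the foot is M − t·n = (-36, -68, -5) − 4·(-12, -12, 1) = (12, -20, -9).

(12, -20, -9)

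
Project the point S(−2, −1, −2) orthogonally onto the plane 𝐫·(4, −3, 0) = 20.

(2, -4, -2)

The perpendicular from S has direction n = (4, −3, 0): r = (−2, −1, −2) + μ(4, −3, 0).
Substitute into the plane: n·(S + μn) = 20 gives -5 + 25μ = 20, so μ = 1.
Foot = (−2, −1, −2) + 1·(4, −3, 0) = (2, −4, −2).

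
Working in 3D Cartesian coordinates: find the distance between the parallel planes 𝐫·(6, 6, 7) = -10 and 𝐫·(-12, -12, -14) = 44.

12/11

Divide the second equation by -2 to match normals: 6x + 6y + 7z = -22.
Both planes have normal n = (6, 6, 7), |n| = 11. Any point on the first plane is at distance |(-22) − (-10)|/|n| = 12/11 from the second.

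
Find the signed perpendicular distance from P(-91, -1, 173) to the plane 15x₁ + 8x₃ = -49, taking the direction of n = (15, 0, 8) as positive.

4

n·P − (-49) = 68.
|n| = 17, so the signed distance is 68/17 = 4.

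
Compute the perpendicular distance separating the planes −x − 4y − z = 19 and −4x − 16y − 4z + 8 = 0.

7√2/2

Divide the second equation by 4 to match normals: −x − 4y − z = -2.
With common normal n = (−1, −4, −1) (|n| = 3√2), the distance is |19 − (-2)|/|n| = 21/(3√2) = 7/√2.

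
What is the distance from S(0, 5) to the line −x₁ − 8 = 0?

8

d = |(-1)·0 + 0·5 − 8| / √(1 + 0) = |-8|/1 = 8.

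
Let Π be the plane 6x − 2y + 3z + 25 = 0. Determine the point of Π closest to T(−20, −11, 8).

n = (6, −2, 3), |n|² = 49, and n·T − (-25) = -49.
t = -49/49 = -1, so the foot is T − t·n = (−20, −11, 8) − (-1)·(6, −2, 3) = (−14, −13, 11).

(-14, -13, 11)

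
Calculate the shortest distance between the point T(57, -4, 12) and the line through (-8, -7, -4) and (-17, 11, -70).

√3961

A direction vector is d = (-9, 18, -66).
AP = (65, 3, 16); AP·d = -1587, |AP|² = 4490, |d|² = 4761.
distance² = |AP|² − (AP·d)²/|d|² = 4490 − 2518569/4761 = 3961, so the distance is √3961.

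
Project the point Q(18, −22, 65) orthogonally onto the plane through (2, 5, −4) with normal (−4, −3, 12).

n = (−4, −3, 12), |n|² = 169, and n·Q − (-71) = 845.
t = 845/169 = 5, so the foot is Q − t·n = (18, −22, 65) − 5·(−4, −3, 12) = (38, −7, 5).

(38, -7, 5)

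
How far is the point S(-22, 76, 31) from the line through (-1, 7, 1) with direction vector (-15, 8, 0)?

Direction vector d = (-15, 8, 0).
AP = (-21, 69, 30), and AP × d = (-240, -450, 867).
|AP × d|² = 1011789 and |d|² = 289, so the distance is √(1011789/289) = √3501 = 3√389.

3√389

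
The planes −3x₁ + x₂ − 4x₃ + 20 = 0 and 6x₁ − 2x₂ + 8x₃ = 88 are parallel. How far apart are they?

Divide the second equation by -2 to match normals: −3x₁ + x₂ − 4x₃ = -44.
Both planes have normal n = (−3, 1, −4), |n| = √26. Any point on the first plane is at distance |(-44) − (-20)|/|n| = 24/√26 = 12√26/13 from the second.

12√26/13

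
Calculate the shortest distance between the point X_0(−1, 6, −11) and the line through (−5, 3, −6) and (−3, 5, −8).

A direction vector is d = (2, 2, −2).
AP = (4, 3, −5), and AP × d = (4, −2, 2).
|AP × d|² = 24 and |d|² = 12, so the distance is √(24/12) = √2.

√2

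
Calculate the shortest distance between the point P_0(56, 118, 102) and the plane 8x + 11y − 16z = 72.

d = |8·56 + 11·118 + (-16)·102 − 72| / √(64 + 121 + 256) = |42| / 21 = 2.

2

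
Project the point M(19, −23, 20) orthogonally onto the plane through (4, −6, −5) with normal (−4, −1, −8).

(7, -26, -4)

The perpendicular from M has direction n = (−4, −1, −8): r = (19, −23, 20) + μ(−4, −1, −8).
Substitute into the plane: n·(M + μn) = 30 gives -213 + 81μ = 30, so μ = 3.
Foot = (19, −23, 20) + 3·(−4, −1, −8) = (7, −26, −4).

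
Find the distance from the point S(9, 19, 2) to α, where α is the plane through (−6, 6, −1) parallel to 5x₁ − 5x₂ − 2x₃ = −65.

Parallel planes share the normal n = (5, −5, −2); since (−6, 6, −1) lies on the plane, its equation is 5x₁ − 5x₂ − 2x₃ = -58.
n = (5, −5, −2); n·P − (-58) = 4; |n| = 3√6; distance = 4/(3√6) = 2√6/9.

4/(3√6)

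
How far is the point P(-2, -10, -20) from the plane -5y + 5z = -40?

n = (0, -5, 5); n·P − (-40) = -10; |n| = 5√2; distance = 10/(5√2) = √2.

√2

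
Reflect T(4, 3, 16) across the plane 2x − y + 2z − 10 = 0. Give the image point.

(-8, 9, 4)

n = (2, −1, 2), |n|² = 9, n·T − 10 = 27, so t = 27/9 = 3.
Foot F = T − 3·n = (−2, 6, 10); the reflection is 2F − T = (−8, 9, 4).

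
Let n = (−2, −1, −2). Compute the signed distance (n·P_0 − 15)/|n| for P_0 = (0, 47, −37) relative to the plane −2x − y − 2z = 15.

4

n·P_0 − 15 = 12.
|n| = 3, so the signed distance is 12/3 = 4.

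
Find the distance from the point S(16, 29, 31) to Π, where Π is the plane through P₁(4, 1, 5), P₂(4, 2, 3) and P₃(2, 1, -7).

10/√41

P₁P₂ = (0, 1, -2) and P₁P₃ = (-2, 0, -12), so a normal is n = P₁P₂ × P₁P₃ = (-12, 4, 2).
d = |(-12)·16 + 4·29 + 2·31 − (-34)| / √(144 + 16 + 4) = |20| / (2√41) = 10√41/41.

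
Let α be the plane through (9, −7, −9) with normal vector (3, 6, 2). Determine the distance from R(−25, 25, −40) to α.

4

The plane has equation n·(r − (9, −7, −9)) = 0, i.e. n·r = -33.
Then n·(−25, 25, −40) − (−33) = 28.
|n| = √(9 + 36 + 4) = 7, so the distance is |28|/7 = 4.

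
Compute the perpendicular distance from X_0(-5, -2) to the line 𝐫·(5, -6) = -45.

The normal to the line is n = (5, -6) with |n| = √61.
|n·X_0 − (-45)| = |-13 − (-45)| = 32, so the distance is 32/√61 = 32√61/61.

32/√61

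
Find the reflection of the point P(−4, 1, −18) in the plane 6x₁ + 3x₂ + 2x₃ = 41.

(20, 13, -10)

n = (6, 3, 2), |n|² = 49, n·P − 41 = -98, so t = -98/49 = -2.
Foot F = P − (-2)·n = (8, 7, −14); the reflection is 2F − P = (20, 13, −10).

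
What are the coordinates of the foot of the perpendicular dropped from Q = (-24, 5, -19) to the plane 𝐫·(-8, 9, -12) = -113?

The perpendicular from Q has direction n = (-8, 9, -12): r = (-24, 5, -19) + μ(-8, 9, -12).
Substitute into the plane: n·(Q + μn) = -113 gives 465 + 289μ = -113, so μ = -2.
Foot = (-24, 5, -19) + (-2)·(-8, 9, -12) = (-8, -13, 5).

(-8, -13, 5)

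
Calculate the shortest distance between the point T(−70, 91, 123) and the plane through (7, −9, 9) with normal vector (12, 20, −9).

2

The plane has equation n·(r − (7, −9, 9)) = 0, i.e. n·r = -177.
n = (12, 20, −9); n·P − (-177) = 50; |n| = 25; distance = 50/25 = 2.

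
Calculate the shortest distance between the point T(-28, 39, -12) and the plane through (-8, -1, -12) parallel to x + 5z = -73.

Parallel planes share the normal n = (1, 0, 5); since (-8, -1, -12) lies on the plane, its equation is x + 5z = -68.
n = (1, 0, 5); n·P − (-68) = -20; |n| = √26; distance = 20/√26.

20/√26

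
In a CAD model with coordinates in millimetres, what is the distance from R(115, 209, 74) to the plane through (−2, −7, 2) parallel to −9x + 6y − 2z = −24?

9

Parallel planes share the normal n = (−9, 6, −2); since (−2, −7, 2) lies on the plane, its equation is −9x + 6y − 2z = -28.
Then n·(115, 209, 74) − (−28) = 99.
|n| = √(81 + 36 + 4) = 11, so the distance is |99|/11 = 9.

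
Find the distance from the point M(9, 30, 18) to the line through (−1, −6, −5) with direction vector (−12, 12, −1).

Direction vector d = (−12, 12, −1).
AP = (10, 36, 23), and AP × d = (−312, −266, 552).
|AP × d|² = 472804 and |d|² = 289, so the distance is √(472804/289) = √1636 = 2√409.

2√409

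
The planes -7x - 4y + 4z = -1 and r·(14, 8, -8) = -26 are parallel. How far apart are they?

Divide the second equation by -2 to match normals: -7x - 4y + 4z = 13.
Both planes have normal n = (-7, -4, 4), |n| = 9. Any point on the first plane is at distance |13 − (-1)|/|n| = 14/9 from the second.

14/9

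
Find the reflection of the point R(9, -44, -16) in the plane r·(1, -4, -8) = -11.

(1, -12, 48)

With n = (1, -4, -8), the signed offset is (n·R − (-11))/|n|² = 324/81 = 4.
R' = R − 2t·n = (9, -44, -16) − 8·(1, -4, -8) = (1, -12, 48).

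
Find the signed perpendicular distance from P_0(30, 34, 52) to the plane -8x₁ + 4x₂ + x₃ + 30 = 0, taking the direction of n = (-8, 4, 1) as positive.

n·P_0 − (-30) = -22.
|n| = 9, so the signed distance is -22/9.

-22/9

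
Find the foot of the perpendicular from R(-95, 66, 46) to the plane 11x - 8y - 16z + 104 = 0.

(-40, 26, -34)

The perpendicular from R has direction n = (11, -8, -16): r = (-95, 66, 46) + λ(11, -8, -16).
Substitute into the plane: n·(R + λn) = -104 gives -2309 + 441λ = -104, so λ = 5.
Foot = (-95, 66, 46) + 5·(11, -8, -16) = (-40, 26, -34).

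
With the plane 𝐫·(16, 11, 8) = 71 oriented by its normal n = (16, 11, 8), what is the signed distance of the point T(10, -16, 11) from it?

n·T − 71 = 1.
|n| = 21, so the signed distance is 1/21.

1/21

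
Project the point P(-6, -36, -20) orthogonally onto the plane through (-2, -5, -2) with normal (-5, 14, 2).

(-16, -8, -16)

n = (-5, 14, 2), |n|² = 225, and n·P − (-64) = -450.
t = -450/225 = -2, so the foot is P − t·n = (-6, -36, -20) − (-2)·(-5, 14, 2) = (-16, -8, -16).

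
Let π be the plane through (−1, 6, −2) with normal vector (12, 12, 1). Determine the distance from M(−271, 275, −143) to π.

The plane has equation n·(r − (−1, 6, −2)) = 0, i.e. n·r = 58.
Then n·(−271, 275, −143) − 58 = −153.
|n| = √(144 + 144 + 1) = 17, so the distance is |-153|/17 = 9.

9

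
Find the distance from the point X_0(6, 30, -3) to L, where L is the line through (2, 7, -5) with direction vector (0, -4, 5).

Direction vector d = (0, -4, 5).
AP = (4, 23, 2); AP·d = -82, |AP|² = 549, |d|² = 41.
distance² = |AP|² − (AP·d)²/|d|² = 549 − 6724/41 = 385, so the distance is √385.

√385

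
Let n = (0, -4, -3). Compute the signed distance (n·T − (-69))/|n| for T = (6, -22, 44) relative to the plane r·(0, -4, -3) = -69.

n·T − (-69) = 25.
|n| = 5, so the signed distance is 25/5 = 5.

5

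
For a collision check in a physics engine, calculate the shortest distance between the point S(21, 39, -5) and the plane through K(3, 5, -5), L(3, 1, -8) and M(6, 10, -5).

KL = (0, -4, -3) and KM = (3, 5, 0), so a normal is n = KL × KM = (15, -9, 12).
Then n·(21, 39, -5) - (-60) = -36.
|n| = √(225 + 81 + 144) = 15√2, so the distance is |-36|/(15√2) = 6√2/5.

6√2/5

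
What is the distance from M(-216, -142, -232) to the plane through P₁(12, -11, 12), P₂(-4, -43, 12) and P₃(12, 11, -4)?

4

P₁P₂ = (-16, -32, 0) and P₁P₃ = (0, 22, -16), so a normal is n = P₁P₂ × P₁P₃ = (512, -256, -352).
n = (512, -256, -352); n·P − 4736 = 2688; |n| = 672; distance = 2688/672 = 4.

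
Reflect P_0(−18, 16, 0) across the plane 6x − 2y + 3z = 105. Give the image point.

With n = (6, −2, 3), the signed offset is (n·P_0 − 105)/|n|² = -245/49 = -5.
P_0' = P_0 − 2t·n = (−18, 16, 0) − (-10)·(6, −2, 3) = (42, −4, 30).

(42, -4, 30)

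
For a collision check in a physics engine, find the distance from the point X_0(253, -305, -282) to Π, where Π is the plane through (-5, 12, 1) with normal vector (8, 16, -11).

5

The plane has equation n·(r − (-5, 12, 1)) = 0, i.e. n·r = 141.
n = (8, 16, -11); n·P − 141 = 105; |n| = 21; distance = 105/21 = 5.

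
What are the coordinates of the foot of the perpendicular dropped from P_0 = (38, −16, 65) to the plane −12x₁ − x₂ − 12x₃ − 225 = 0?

(-22, -21, 5)

n = (−12, −1, −12), |n|² = 289, and n·P_0 − 225 = -1445.
t = -1445/289 = -5, so the foot is P_0 − t·n = (38, −16, 65) − (-5)·(−12, −1, −12) = (−22, −21, 5).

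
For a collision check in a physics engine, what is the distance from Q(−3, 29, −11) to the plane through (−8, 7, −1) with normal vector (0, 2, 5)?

The plane has equation n·(r − (−8, 7, −1)) = 0, i.e. n·r = 9.
Then n·(−3, 29, −11) − 9 = −6.
|n| = √(0 + 4 + 25) = √29, so the distance is |-6|/√29 = 6√29/29.

6/√29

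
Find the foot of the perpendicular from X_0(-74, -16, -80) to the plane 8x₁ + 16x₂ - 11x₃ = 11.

(-1562/21, -352/21, -1669/21)

The perpendicular from X_0 has direction n = (8, 16, -11): r = (-74, -16, -80) + μ(8, 16, -11).
Substitute into the plane: n·(X_0 + μn) = 11 gives 32 + 441μ = 11, so μ = -1/21.
Foot = (-74, -16, -80) + (-1/21)·(8, 16, -11) = (-1562/21, -352/21, -1669/21).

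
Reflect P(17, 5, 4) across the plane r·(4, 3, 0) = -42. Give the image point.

n = (4, 3, 0), |n|² = 25, n·P − (-42) = 125, so t = 125/25 = 5.
Foot F = P − 5·n = (-3, -10, 4); the reflection is 2F − P = (-23, -25, 4).

(-23, -25, 4)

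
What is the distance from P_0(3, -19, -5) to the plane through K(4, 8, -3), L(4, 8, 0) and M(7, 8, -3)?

27

KL = (0, 0, 3) and KM = (3, 0, 0), so a normal is n = KL × KM = (0, 9, 0).
Then n·(3, -19, -5) - 72 = -243.
|n| = √(0 + 81 + 0) = 9, so the distance is |-243|/9 = 27.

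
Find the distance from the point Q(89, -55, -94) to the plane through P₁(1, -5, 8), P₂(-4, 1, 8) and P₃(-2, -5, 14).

P₁P₂ = (-5, 6, 0) and P₁P₃ = (-3, 0, 6), so a normal is n = P₁P₂ × P₁P₃ = (36, 30, 18).
Then n·(89, -55, -94) - 30 = -168.
|n| = √(1296 + 900 + 324) = 6√70, so the distance is |-168|/(6√70) = 2√70/5.

28/√70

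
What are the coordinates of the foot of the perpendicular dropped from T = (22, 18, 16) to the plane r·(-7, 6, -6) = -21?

(15, 24, 10)

n = (-7, 6, -6), |n|² = 121, and n·T − (-21) = -121.
t = -121/121 = -1, so the foot is T − t·n = (22, 18, 16) − (-1)·(-7, 6, -6) = (15, 24, 10).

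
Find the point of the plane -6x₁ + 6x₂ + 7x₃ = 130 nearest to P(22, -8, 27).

The perpendicular from P has direction n = (-6, 6, 7): r = (22, -8, 27) + λ(-6, 6, 7).
Substitute into the plane: n·(P + λn) = 130 gives 9 + 121λ = 130, so λ = 1.
Foot = (22, -8, 27) + 1·(-6, 6, 7) = (16, -2, 34).

(16, -2, 34)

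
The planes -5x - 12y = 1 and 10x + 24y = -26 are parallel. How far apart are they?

12/13

Divide the second equation by -2 to match normals: -5x - 12y = 13.
Both planes have normal n = (-5, -12, 0), |n| = 13. Any point on the first plane is at distance |13 − 1|/|n| = 12/13 from the second.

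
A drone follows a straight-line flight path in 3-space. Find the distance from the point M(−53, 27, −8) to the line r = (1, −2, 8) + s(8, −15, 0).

Direction vector d = (8, −15, 0).
AP = (−54, 29, −16); AP·d = -867, |AP|² = 4013, |d|² = 289.
distance² = |AP|² − (AP·d)²/|d|² = 4013 − 751689/289 = 1412, so the distance is 2√353.

2√353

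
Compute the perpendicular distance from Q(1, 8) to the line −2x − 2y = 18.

The normal to the line is n = (−2, −2) with |n| = 2√2.
|n·Q − 18| = |-18 − 18| = 36, so the distance is 36/(2√2) = 9√2.

9√2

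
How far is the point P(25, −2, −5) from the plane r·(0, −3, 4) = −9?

Normal vector n = (0, −3, 4), and n·(25, −2, −5) − (−9) = −5.
|n| = √(0 + 9 + 16) = 5, so the distance is |-5|/5 = 1.

1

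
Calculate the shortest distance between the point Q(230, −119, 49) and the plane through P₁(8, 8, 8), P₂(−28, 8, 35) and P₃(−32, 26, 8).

2

P₁P₂ = (−36, 0, 27) and P₁P₃ = (−40, 18, 0), so a normal is n = P₁P₂ × P₁P₃ = (−486, −1080, −648).
d = |(-486)·230 + (-1080)·(-119) + (-648)·49 − (-17712)| / √(236196 + 1166400 + 419904) = |2700| / 1350 = 2.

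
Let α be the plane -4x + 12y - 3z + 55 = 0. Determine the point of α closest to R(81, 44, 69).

The perpendicular from R has direction n = (-4, 12, -3): r = (81, 44, 69) + t(-4, 12, -3).
Substitute into the plane: n·(R + tn) = -55 gives -3 + 169t = -55, so t = -4/13.
Foot = (81, 44, 69) + (-4/13)·(-4, 12, -3) = (1069/13, 524/13, 909/13).

(1069/13, 524/13, 909/13)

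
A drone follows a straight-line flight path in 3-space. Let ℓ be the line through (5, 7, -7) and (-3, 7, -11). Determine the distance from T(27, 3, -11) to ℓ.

14

A direction vector is d = (-8, 0, -4).
AP = (22, -4, -4), and AP × d = (16, 120, -32).
|AP × d|² = 15680 and |d|² = 80, so the distance is √(15680/80) = √196 = 14.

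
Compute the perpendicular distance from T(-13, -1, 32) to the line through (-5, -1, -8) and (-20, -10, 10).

4√34

A direction vector is d = (-15, -9, 18).
AP = (-8, 0, 40), and AP × d = (360, -456, 72).
|AP × d|² = 342720 and |d|² = 630, so the distance is √(342720/630) = √544 = 4√34.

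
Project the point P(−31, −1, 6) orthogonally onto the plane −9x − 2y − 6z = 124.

(-22, 1, 12)

The perpendicular from P has direction n = (−9, −2, −6): r = (−31, −1, 6) + t(−9, −2, −6).
Substitute into the plane: n·(P + tn) = 124 gives 245 + 121t = 124, so t = -1.
Foot = (−31, −1, 6) + (-1)·(−9, −2, −6) = (−22, 1, 12).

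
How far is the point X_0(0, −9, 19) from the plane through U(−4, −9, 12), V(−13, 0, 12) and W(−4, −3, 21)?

2/√22

UV = (−9, 9, 0) and UW = (0, 6, 9), so a normal is n = UV × UW = (81, 81, −54).
n = (81, 81, −54); n·P − (-1701) = -54; |n| = 27√22; distance = 54/(27√22) = √22/11.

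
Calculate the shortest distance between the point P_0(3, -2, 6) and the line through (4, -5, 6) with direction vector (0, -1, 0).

Direction vector d = (0, -1, 0).
AP = (-1, 3, 0), and AP × d = (0, 0, 1).
|AP × d|² = 1 and |d|² = 1, so the distance is √1 = 1.

1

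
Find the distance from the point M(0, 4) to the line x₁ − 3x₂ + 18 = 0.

3√10/5

The normal to the line is n = (1, −3) with |n| = √10.
|n·M − (-18)| = |-12 − (-18)| = 6, so the distance is 6/√10.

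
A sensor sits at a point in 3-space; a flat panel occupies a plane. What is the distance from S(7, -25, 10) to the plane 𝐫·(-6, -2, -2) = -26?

7√11/11

Normal vector n = (-6, -2, -2), and n·(7, -25, 10) - (-26) = 14.
|n| = √(36 + 4 + 4) = 2√11, so the distance is |14|/(2√11) = 7/√11.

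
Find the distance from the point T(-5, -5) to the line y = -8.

3

The normal to the line is n = (0, 1) with |n| = 1.
|n·T − (-8)| = |-5 − (-8)| = 3, so the distance is 3/1 = 3.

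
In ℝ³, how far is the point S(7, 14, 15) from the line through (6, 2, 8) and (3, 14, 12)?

A direction vector is d = (-3, 12, 4).
AP = (1, 12, 7); AP·d = 169, |AP|² = 194, |d|² = 169.
distance² = |AP|² − (AP·d)²/|d|² = 194 − 28561/169 = 25, so the distance is 5.

5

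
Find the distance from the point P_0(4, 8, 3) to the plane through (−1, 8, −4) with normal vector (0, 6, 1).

7/√37

The plane has equation n·(r − (−1, 8, −4)) = 0, i.e. n·r = 44.
d = |6·8 + 1·3 − 44| / √(0 + 36 + 1) = |7| / √37 = 7/√37.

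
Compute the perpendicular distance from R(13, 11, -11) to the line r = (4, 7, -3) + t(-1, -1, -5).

√134

Direction vector d = (-1, -1, -5).
AP = (9, 4, -8), and AP × d = (-28, 53, -5).
|AP × d|² = 3618 and |d|² = 27, so the distance is √(3618/27) = √134.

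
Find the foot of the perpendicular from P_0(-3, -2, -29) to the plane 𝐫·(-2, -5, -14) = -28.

(1, 8, -1)

The perpendicular from P_0 has direction n = (-2, -5, -14): r = (-3, -2, -29) + μ(-2, -5, -14).
Substitute into the plane: n·(P_0 + μn) = -28 gives 422 + 225μ = -28, so μ = -2.
Foot = (-3, -2, -29) + (-2)·(-2, -5, -14) = (1, 8, -1).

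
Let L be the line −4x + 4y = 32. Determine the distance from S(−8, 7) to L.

d = |(-4)·(-8) + 4·7 − 32| / √(16 + 16) = |28|/(4√2) = 7√2/2.

7/√2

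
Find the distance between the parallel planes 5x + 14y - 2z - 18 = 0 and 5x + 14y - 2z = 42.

8/5

Both planes have normal n = (5, 14, -2), |n| = 15. Any point on the first plane is at distance |42 − 18|/|n| = 24/15 = 8/5 from the second.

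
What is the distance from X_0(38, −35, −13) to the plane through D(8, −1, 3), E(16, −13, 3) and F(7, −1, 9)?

28√53/53

DE = (8, −12, 0) and DF = (−1, 0, 6), so a normal is n = DE × DF = (−72, −48, −12).
Then n·(38, −35, −13) − (−564) = −336.
|n| = √(5184 + 2304 + 144) = 12√53, so the distance is |-336|/(12√53) = 28√53/53.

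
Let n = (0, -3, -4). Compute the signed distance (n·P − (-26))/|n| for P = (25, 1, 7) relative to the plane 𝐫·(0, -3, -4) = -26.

-1

n·P − (-26) = -5.
|n| = 5, so the signed distance is -5/5 = -1.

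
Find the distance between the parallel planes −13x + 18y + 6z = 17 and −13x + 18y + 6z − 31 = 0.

With common normal n = (−13, 18, 6) (|n| = 23), the distance is |17 − 31|/|n| = 14/23.

14/23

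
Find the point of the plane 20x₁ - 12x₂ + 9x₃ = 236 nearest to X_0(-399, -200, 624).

n = (20, -12, 9), |n|² = 625, and n·X_0 − 236 = -200.
t = -200/625 = -8/25, so the foot is X_0 − t·n = (-399, -200, 624) − (-8/25)·(20, -12, 9) = (-1963/5, -5096/25, 15672/25).

(-1963/5, -5096/25, 15672/25)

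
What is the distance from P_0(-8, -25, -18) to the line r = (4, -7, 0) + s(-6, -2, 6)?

Direction vector d = (-6, -2, 6).
AP = (-12, -18, -18), and AP × d = (-144, 180, -84).
|AP × d|² = 60192 and |d|² = 76, so the distance is √(60192/76) = √792 = 6√22.

6√22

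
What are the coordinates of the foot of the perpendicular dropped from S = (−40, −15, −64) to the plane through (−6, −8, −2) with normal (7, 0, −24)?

(-54, -15, -16)

n = (7, 0, −24), |n|² = 625, and n·S − 6 = 1250.
t = 1250/625 = 2, so the foot is S − t·n = (−40, −15, −64) − 2·(7, 0, −24) = (−54, −15, −16).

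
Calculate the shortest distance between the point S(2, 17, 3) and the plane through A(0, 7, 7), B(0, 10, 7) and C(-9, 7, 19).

AB = (0, 3, 0) and AC = (-9, 0, 12), so a normal is n = AB × AC = (36, 0, 27).
n = (36, 0, 27); n·P − 189 = -36; |n| = 45; distance = 36/45 = 4/5.

4/5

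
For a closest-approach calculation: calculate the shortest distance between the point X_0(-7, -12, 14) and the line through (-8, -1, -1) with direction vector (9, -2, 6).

Direction vector d = (9, -2, 6).
AP = (1, -11, 15), and AP × d = (-36, 129, 97).
|AP × d|² = 27346 and |d|² = 121, so the distance is √(27346/121) = √226.

√226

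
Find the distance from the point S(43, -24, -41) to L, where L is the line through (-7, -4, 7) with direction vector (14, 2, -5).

2√401

Direction vector d = (14, 2, -5).
AP = (50, -20, -48), and AP × d = (196, -422, 380).
|AP × d|² = 360900 and |d|² = 225, so the distance is √(360900/225) = √1604 = 2√401.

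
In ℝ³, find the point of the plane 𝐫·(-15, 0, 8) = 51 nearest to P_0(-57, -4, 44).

The perpendicular from P_0 has direction n = (-15, 0, 8): r = (-57, -4, 44) + t(-15, 0, 8).
Substitute into the plane: n·(P_0 + tn) = 51 gives 1207 + 289t = 51, so t = -4.
Foot = (-57, -4, 44) + (-4)·(-15, 0, 8) = (3, -4, 12).

(3, -4, 12)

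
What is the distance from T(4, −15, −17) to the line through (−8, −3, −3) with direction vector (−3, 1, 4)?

2√17

Direction vector d = (−3, 1, 4).
AP = (12, −12, −14), and AP × d = (−34, −6, −24).
|AP × d|² = 1768 and |d|² = 26, so the distance is √(1768/26) = √68 = 2√17.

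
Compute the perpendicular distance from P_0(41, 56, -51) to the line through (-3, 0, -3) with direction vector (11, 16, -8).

Direction vector d = (11, 16, -8).
AP = (44, 56, -48), and AP × d = (320, -176, 88).
|AP × d|² = 141120 and |d|² = 441, so the distance is √(141120/441) = √320 = 8√5.

8√5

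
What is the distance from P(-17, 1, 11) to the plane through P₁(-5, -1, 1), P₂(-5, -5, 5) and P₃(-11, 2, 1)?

4

P₁P₂ = (0, -4, 4) and P₁P₃ = (-6, 3, 0), so a normal is n = P₁P₂ × P₁P₃ = (-12, -24, -24).
d = |(-12)·(-17) + (-24)·1 + (-24)·11 − 60| / √(144 + 576 + 576) = |-144| / 36 = 4.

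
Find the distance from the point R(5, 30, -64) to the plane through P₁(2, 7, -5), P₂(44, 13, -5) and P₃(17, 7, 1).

7/5

P₁P₂ = (42, 6, 0) and P₁P₃ = (15, 0, 6), so a normal is n = P₁P₂ × P₁P₃ = (36, -252, -90).
n = (36, -252, -90); n·P − (-1242) = -378; |n| = 270; distance = 378/270 = 7/5.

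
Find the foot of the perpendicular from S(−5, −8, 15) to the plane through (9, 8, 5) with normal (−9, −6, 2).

(13, 4, 11)

The perpendicular from S has direction n = (−9, −6, 2): r = (−5, −8, 15) + μ(−9, −6, 2).
Substitute into the plane: n·(S + μn) = -119 gives 123 + 121μ = -119, so μ = -2.
Foot = (−5, −8, 15) + (-2)·(−9, −6, 2) = (13, 4, 11).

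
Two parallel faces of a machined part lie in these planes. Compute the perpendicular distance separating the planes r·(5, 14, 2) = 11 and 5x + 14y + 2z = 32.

7/5

With common normal n = (5, 14, 2) (|n| = 15), the distance is |11 − 32|/|n| = 21/15 = 7/5.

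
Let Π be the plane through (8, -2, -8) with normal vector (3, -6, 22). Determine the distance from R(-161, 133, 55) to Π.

The plane has equation n·(r − (8, -2, -8)) = 0, i.e. n·r = -140.
Then n·(-161, 133, 55) - (-140) = 69.
|n| = √(9 + 36 + 484) = 23, so the distance is |69|/23 = 3.

3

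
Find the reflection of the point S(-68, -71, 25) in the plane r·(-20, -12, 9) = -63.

(92, 25, -47)

n = (-20, -12, 9), |n|² = 625, n·S − (-63) = 2500, so t = 2500/625 = 4.
Foot F = S − 4·n = (12, -23, -11); the reflection is 2F − S = (92, 25, -47).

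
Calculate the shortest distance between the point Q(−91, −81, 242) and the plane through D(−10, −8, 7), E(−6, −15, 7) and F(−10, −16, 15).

DE = (4, −7, 0) and DF = (0, −8, 8), so a normal is n = DE × DF = (−56, −32, −32).
Then n·(−91, −81, 242) − 592 = −648.
|n| = √(3136 + 1024 + 1024) = 72, so the distance is |-648|/72 = 9.

9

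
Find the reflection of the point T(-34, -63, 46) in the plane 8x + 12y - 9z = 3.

n = (8, 12, -9), |n|² = 289, n·T − 3 = -1445, so t = -1445/289 = -5.
Foot F = T − (-5)·n = (6, -3, 1); the reflection is 2F − T = (46, 57, -44).

(46, 57, -44)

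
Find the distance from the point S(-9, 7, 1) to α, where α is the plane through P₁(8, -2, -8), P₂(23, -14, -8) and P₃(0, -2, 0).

13√57/57

P₁P₂ = (15, -12, 0) and P₁P₃ = (-8, 0, 8), so a normal is n = P₁P₂ × P₁P₃ = (-96, -120, -96).
d = |(-96)·(-9) + (-120)·7 + (-96)·1 − 240| / √(9216 + 14400 + 9216) = |-312| / (24√57) = 13/√57.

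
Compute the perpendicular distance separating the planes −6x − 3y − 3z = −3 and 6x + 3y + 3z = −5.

8/(3√6)

Divide the second equation by -1 to match normals: −6x − 3y − 3z = 5.
Both planes have normal n = (−6, −3, −3), |n| = 3√6. Any point on the first plane is at distance |5 − (-3)|/|n| = 8/(3√6) = 4√6/9 from the second.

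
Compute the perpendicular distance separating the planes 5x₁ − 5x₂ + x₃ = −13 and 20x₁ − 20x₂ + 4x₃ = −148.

Divide the second equation by 4 to match normals: 5x₁ − 5x₂ + x₃ = -37.
Both planes have normal n = (5, −5, 1), |n| = √51. Any point on the first plane is at distance |(-37) − (-13)|/|n| = 24/√51 = 8√51/17 from the second.

24/√51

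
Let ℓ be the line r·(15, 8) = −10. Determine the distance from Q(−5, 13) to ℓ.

The normal to the line is n = (15, 8) with |n| = 17.
|n·Q − (-10)| = |29 − (-10)| = 39, so the distance is 39/17.

39/17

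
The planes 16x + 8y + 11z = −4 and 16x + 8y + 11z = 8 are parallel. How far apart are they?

Both planes have normal n = (16, 8, 11), |n| = 21. Any point on the first plane is at distance |8 − (-4)|/|n| = 12/21 = 4/7 from the second.

4/7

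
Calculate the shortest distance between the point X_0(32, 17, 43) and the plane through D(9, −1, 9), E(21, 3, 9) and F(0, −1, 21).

22/13

DE = (12, 4, 0) and DF = (−9, 0, 12), so a normal is n = DE × DF = (48, −144, 36).
d = |48·32 + (-144)·17 + 36·43 − 900| / √(2304 + 20736 + 1296) = |-264| / 156 = 22/13.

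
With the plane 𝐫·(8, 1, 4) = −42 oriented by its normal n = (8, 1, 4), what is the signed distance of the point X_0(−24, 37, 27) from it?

-5/9

n·X_0 − (-42) = -5.
|n| = 9, so the signed distance is -5/9.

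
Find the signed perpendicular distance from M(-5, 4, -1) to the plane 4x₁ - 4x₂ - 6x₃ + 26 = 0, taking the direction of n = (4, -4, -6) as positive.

n·M − (-26) = -4.
|n| = 2√17, so the signed distance is -2√17/17.

-2√17/17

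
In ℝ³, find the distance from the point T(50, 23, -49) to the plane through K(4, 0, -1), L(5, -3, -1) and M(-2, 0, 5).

17√19/19

KL = (1, -3, 0) and KM = (-6, 0, 6), so a normal is n = KL × KM = (-18, -6, -18).
n = (-18, -6, -18); n·P − (-54) = -102; |n| = 6√19; distance = 102/(6√19) = 17/√19.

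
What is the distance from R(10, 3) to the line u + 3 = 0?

13

d = |1·10 + 0·3 − (-3)| / √(1 + 0) = |13|/1 = 13.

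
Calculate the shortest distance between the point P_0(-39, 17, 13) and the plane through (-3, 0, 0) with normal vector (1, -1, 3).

14√11/11

The plane has equation n·(r − (-3, 0, 0)) = 0, i.e. n·r = -3.
n = (1, -1, 3); n·P − (-3) = -14; |n| = √11; distance = 14/√11 = 14√11/11.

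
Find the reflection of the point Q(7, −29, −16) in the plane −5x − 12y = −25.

n = (−5, −12, 0), |n|² = 169, n·Q − (-25) = 338, so t = 338/169 = 2.
Foot F = Q − 2·n = (17, −5, −16); the reflection is 2F − Q = (27, 19, −16).

(27, 19, -16)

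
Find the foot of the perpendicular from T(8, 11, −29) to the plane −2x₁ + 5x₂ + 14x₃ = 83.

(4, 21, -1)

n = (−2, 5, 14), |n|² = 225, and n·T − 83 = -450.
t = -450/225 = -2, so the foot is T − t·n = (8, 11, −29) − (-2)·(−2, 5, 14) = (4, 21, −1).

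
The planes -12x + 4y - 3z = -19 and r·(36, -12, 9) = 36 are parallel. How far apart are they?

Divide the second equation by -3 to match normals: -12x + 4y - 3z = -12.
Both planes have normal n = (-12, 4, -3), |n| = 13. Any point on the first plane is at distance |(-12) − (-19)|/|n| = 7/13 from the second.

7/13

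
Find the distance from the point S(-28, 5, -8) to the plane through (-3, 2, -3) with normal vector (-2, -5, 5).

5√6/9

The plane has equation n·(r − (-3, 2, -3)) = 0, i.e. n·r = -19.
n = (-2, -5, 5); n·P − (-19) = 10; |n| = 3√6; distance = 10/(3√6) = 5√6/9.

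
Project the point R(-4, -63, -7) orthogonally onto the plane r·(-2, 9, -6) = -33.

n = (-2, 9, -6), |n|² = 121, and n·R − (-33) = -484.
t = -484/121 = -4, so the foot is R − t·n = (-4, -63, -7) − (-4)·(-2, 9, -6) = (-12, -27, -31).

(-12, -27, -31)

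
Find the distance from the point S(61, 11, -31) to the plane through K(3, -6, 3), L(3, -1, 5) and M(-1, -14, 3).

KL = (0, 5, 2) and KM = (-4, -8, 0), so a normal is n = KL × KM = (16, -8, 20).
Then n·(61, 11, -31) - 156 = 112.
|n| = √(256 + 64 + 400) = 12√5, so the distance is |112|/(12√5) = 28√5/15.

28√5/15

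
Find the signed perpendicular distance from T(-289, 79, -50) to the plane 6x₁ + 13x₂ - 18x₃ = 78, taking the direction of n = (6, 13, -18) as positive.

n·T − 78 = 115.
|n| = 23, so the signed distance is 115/23 = 5.

5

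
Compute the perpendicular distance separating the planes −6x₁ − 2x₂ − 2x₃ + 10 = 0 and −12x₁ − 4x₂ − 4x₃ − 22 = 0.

Divide the second equation by 2 to match normals: −6x₁ − 2x₂ − 2x₃ = 11.
With common normal n = (−6, −2, −2) (|n| = 2√11), the distance is |(-10) − 11|/|n| = 21/(2√11) = 21√11/22.

21/(2√11)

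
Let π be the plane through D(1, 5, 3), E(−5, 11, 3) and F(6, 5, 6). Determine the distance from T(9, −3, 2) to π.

5/√43

DE = (−6, 6, 0) and DF = (5, 0, 3), so a normal is n = DE × DF = (18, 18, −30).
d = |18·9 + 18·(-3) + (-30)·2 − 18| / √(324 + 324 + 900) = |30| / (6√43) = 5√43/43.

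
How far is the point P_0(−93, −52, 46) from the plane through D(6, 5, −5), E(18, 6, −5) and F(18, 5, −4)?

27/17

DE = (12, 1, 0) and DF = (12, 0, 1), so a normal is n = DE × DF = (1, −12, −12).
Then n·(−93, −52, 46) − 6 = −27.
|n| = √(1 + 144 + 144) = 17, so the distance is |-27|/17 = 27/17.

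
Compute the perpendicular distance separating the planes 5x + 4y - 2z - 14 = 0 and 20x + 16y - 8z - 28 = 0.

Divide the second equation by 4 to match normals: 5x + 4y - 2z = 7.
With common normal n = (5, 4, -2) (|n| = 3√5), the distance is |14 − 7|/|n| = 7/(3√5).

7√5/15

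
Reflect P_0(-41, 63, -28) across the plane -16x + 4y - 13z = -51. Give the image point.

(55, 39, 50)

n = (-16, 4, -13), |n|² = 441, n·P_0 − (-51) = 1323, so t = 1323/441 = 3.
Foot F = P_0 − 3·n = (7, 51, 11); the reflection is 2F − P_0 = (55, 39, 50).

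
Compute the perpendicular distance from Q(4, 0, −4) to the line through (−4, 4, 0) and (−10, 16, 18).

A direction vector is d = (−6, 12, 18).
AP = (8, −4, −4), and AP × d = (−24, −120, 72).
|AP × d|² = 20160 and |d|² = 504, so the distance is √(20160/504) = √40 = 2√10.

2√10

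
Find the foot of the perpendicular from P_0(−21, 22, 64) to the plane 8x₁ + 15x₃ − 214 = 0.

n = (8, 0, 15), |n|² = 289, and n·P_0 − 214 = 578.
t = 578/289 = 2, so the foot is P_0 − t·n = (−21, 22, 64) − 2·(8, 0, 15) = (−37, 22, 34).

(-37, 22, 34)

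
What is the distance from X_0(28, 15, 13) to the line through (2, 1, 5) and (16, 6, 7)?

A direction vector is d = (14, 5, 2).
AP = (26, 14, 8), and AP × d = (−12, 60, −66).
|AP × d|² = 8100 and |d|² = 225, so the distance is √(8100/225) = √36 = 6.

6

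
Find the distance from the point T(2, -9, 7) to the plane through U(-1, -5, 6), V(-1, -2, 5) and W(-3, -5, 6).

UV = (0, 3, -1) and UW = (-2, 0, 0), so a normal is n = UV × UW = (0, 2, 6).
n = (0, 2, 6); n·P − 26 = -2; |n| = 2√10; distance = 2/(2√10) = √10/10.

√10/10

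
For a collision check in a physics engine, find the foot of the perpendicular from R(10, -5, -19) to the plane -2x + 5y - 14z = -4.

The perpendicular from R has direction n = (-2, 5, -14): r = (10, -5, -19) + λ(-2, 5, -14).
Substitute into the plane: n·(R + λn) = -4 gives 221 + 225λ = -4, so λ = -1.
Foot = (10, -5, -19) + (-1)·(-2, 5, -14) = (12, -10, -5).

(12, -10, -5)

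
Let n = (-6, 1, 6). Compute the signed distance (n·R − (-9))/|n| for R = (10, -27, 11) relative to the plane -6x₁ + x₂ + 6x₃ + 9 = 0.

n·R − (-9) = -12.
|n| = √73, so the signed distance is -12√73/73.

-12√73/73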